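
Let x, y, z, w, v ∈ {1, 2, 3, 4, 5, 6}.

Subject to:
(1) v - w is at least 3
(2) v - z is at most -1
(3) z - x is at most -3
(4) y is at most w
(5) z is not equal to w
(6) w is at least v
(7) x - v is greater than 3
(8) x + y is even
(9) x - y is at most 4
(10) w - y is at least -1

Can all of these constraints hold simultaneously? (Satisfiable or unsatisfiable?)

Unsatisfiable

Constraints 1, 2, 3, 9, and 10 give v − w ≥ 3, w − y ≥ -1, y − x ≥ -4, x − z ≥ 3, z − v ≥ 1.
Adding all 5 inequalities: the left sides telescope to 0, and the right sides sum to 3 + (-1) + (-4) + 3 + 1 = 2. So 0 ≥ 2, which is false.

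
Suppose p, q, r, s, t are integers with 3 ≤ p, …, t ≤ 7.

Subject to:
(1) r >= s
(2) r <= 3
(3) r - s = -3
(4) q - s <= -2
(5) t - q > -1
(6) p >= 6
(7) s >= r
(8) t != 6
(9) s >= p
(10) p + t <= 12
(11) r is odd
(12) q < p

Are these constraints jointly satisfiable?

From constraints 6 and 9: s ≥ p and p ≥ 6, so s ≥ 6. From constraints 1 and 2: s ≤ r and r ≤ 3, so s ≤ 3. But 3 < 6, so no value of s works.

Unsatisfiable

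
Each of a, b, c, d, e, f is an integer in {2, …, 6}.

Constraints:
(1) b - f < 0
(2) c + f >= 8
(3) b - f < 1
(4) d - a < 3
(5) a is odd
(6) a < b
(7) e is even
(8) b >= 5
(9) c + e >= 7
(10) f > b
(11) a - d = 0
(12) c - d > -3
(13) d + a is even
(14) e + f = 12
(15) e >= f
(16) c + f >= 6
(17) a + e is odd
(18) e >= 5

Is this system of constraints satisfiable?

Satisfiable

The assignment a = 3, b = 5, c = 2, d = 3, e = 6, f = 6 works:
  constraint 1 holds since b - f = -1.
  constraint 2 holds since c + f = 8.
  constraint 3 holds since b - f = -1.
The rest check out directly.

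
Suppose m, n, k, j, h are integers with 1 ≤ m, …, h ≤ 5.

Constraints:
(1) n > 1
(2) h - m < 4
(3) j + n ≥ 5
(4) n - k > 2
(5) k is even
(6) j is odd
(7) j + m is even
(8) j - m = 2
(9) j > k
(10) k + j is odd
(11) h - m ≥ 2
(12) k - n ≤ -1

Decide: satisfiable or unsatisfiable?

One satisfying assignment is m = 1, n = 5, k = 2, j = 3, h = 4.
For the less obvious constraints — constraint 2: h - m = 3; constraint 3: j + n = 8 — and the others hold by inspection.

Satisfiable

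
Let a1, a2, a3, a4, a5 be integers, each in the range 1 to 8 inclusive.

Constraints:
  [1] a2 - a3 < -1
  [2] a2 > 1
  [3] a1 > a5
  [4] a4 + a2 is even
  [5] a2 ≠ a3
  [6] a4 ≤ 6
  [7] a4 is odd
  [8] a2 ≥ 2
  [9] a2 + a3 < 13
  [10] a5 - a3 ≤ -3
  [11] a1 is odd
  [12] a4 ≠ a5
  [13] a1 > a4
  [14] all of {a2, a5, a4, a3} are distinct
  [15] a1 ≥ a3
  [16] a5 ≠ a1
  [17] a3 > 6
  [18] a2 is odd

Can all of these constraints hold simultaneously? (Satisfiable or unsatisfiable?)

The assignment a1 = 7, a2 = 3, a3 = 7, a4 = 1, a5 = 4 works:
  constraint 1 holds since a2 - a3 = -4.
  constraint 9 holds since a2 + a3 = 10.
  constraint 10 holds since a5 - a3 = -3.
The rest check out directly.

Satisfiable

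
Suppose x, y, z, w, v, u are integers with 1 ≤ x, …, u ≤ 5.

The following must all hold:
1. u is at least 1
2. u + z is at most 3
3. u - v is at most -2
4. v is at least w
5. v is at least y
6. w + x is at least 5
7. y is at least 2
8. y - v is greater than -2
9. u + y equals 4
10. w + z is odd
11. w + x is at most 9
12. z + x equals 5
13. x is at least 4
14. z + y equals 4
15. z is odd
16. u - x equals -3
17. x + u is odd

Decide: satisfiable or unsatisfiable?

Satisfiable

Try x = 4, y = 3, z = 1, w = 2, v = 3, u = 1.
Check constraint 2: u + z = 2; constraint 3: u - v = -2. The remaining constraints are straightforward to verify.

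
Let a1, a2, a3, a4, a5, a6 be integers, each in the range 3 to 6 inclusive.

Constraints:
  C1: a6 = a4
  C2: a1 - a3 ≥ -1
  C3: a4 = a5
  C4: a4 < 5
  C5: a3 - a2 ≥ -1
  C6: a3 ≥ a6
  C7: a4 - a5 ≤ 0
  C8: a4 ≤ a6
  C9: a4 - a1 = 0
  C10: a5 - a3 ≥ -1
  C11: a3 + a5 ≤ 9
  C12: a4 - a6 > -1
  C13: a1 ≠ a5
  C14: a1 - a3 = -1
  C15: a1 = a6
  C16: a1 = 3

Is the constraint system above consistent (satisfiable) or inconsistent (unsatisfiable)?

Unsatisfiable

From constraints 1, 3, and 15, a1 = a6 = a4 = a5, so a1 = a5. But constraint 13 says a1 ≠ a5. Contradiction.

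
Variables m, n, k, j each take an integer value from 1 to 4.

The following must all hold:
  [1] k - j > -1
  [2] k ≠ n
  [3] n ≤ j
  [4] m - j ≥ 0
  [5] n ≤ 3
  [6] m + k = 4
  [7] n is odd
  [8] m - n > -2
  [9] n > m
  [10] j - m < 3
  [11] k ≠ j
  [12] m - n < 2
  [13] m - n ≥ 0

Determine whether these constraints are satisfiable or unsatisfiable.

Constraints 3, 4, and 9 give m < n, n ≤ j, j ≤ m. Chaining: m < n ≤ j ≤ m, which forces m < m — impossible.

Unsatisfiable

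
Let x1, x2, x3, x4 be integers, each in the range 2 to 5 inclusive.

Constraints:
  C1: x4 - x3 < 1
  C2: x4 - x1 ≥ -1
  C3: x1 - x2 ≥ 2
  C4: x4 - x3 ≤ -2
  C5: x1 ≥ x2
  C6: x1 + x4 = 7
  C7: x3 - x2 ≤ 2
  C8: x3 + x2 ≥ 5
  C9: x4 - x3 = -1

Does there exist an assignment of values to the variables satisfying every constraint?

Constraints 2, 3, 4, and 7 give x4 − x1 ≥ -1, x1 − x2 ≥ 2, x2 − x3 ≥ -2, x3 − x4 ≥ 2.
Adding all 4 inequalities: the left sides telescope to 0, and the right sides sum to (-1) + 2 + (-2) + 2 = 1. So 0 ≥ 1, which is false.

Unsatisfiable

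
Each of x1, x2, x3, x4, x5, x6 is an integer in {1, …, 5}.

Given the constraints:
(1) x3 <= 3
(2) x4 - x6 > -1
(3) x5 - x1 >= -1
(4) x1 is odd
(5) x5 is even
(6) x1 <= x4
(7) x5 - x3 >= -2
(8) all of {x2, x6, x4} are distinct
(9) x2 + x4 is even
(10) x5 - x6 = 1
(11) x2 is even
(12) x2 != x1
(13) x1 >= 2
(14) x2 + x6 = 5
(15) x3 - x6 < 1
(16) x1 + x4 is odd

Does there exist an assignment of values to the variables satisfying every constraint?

Take x1 = 3, x2 = 2, x3 = 3, x4 = 4, x5 = 4, x6 = 3. Then constraint 2: x4 - x6 = 1; constraint 3: x5 - x1 = 1, and every other listed constraint is also met.

Satisfiable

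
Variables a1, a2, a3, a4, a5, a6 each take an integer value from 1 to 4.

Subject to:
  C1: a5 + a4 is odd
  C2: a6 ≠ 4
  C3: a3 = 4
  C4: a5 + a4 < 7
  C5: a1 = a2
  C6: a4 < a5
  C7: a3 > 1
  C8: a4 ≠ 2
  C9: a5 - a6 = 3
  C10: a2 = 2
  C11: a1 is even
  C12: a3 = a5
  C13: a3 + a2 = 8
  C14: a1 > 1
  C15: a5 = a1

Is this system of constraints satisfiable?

Constraint 3 fixes a3 = 4 and constraint 10 fixes a2 = 2. Constraints 5, 12, and 15 give a3 = a5 = a1 = a2, so a3 = a2. But 4 ≠ 2 — contradiction.

Unsatisfiable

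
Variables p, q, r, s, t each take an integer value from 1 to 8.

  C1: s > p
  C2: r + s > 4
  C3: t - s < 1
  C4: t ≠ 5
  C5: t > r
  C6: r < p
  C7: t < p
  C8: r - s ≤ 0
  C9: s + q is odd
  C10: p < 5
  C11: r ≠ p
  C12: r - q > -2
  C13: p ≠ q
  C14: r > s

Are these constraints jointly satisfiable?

Unsatisfiable

Constraints 1, 5, 7, and 14 give r < t, t < p, p < s, s < r. Chaining: r < t < p < s < r, which forces r < r — impossible.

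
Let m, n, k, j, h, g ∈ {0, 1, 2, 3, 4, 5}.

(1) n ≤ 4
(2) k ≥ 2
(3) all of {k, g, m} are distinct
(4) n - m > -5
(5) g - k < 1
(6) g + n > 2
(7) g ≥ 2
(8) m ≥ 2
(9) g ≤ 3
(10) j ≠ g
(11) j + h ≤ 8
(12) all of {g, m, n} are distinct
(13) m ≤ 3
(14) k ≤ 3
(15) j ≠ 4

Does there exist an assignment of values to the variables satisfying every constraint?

Constraints 2, 7, 8, 9, 13, and 14 confine each of k, g, m to the 2 values {2, 3}.
Constraint 3 requires all 3 of them to be distinct, but only 2 values are available — impossible by the pigeonhole principle.

Unsatisfiable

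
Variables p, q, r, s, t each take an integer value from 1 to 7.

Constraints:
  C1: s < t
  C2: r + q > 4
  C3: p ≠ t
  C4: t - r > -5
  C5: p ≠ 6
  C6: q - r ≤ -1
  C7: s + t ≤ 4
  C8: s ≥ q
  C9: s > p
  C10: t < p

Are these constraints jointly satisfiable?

Constraints 1, 9, and 10 give p < s, s < t, t < p. Chaining: p < s < t < p, which forces p < p — impossible.

Unsatisfiable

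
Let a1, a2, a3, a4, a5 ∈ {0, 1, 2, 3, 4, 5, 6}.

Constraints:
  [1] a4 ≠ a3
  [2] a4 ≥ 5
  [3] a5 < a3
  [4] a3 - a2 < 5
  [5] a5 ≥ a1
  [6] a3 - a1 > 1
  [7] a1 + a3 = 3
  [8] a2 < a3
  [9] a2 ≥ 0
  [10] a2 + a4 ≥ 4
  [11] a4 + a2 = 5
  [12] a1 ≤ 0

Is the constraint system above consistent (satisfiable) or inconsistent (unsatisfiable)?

Satisfiable

Try a1 = 0, a2 = 0, a3 = 3, a4 = 5, a5 = 0.
Check constraint 4: a3 - a2 = 3; constraint 6: a3 - a1 = 3; constraint 7: a1 + a3 = 3. The remaining constraints are straightforward to verify.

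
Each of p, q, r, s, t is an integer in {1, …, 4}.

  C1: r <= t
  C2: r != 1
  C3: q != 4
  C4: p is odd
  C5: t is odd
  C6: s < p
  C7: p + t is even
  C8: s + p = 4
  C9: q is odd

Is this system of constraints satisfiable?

The assignment p = 3, q = 1, r = 3, s = 1, t = 3 works:
  constraint 4 holds since p = 3 is odd.
  constraint 5 holds since t = 3 is odd.
  constraint 8 holds since s + p = 4.
The rest check out directly.

Satisfiable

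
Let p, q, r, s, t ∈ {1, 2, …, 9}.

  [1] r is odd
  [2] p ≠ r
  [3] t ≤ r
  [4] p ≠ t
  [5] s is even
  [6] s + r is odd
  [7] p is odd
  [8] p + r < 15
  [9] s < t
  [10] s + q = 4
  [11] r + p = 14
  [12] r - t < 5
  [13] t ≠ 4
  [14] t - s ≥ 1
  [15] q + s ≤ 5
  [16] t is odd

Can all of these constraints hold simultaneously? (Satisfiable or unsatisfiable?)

Take p = 9, q = 2, r = 5, s = 2, t = 3. Then constraint 8: p + r = 14; constraint 10: s + q = 4; constraint 11: r + p = 14, and every other listed constraint is also met.

Satisfiable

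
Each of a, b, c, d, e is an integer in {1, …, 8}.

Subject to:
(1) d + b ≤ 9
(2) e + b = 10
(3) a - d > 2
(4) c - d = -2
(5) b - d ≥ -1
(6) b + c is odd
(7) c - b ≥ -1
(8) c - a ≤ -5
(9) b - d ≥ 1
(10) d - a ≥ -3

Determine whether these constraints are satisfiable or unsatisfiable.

Unsatisfiable

Constraints 7, 8, 9, and 10 give d − a ≥ -3, a − c ≥ 5, c − b ≥ -1, b − d ≥ 1.
Adding all 4 inequalities: the left sides telescope to 0, and the right sides sum to (-3) + 5 + (-1) + 1 = 2. So 0 ≥ 2, which is false.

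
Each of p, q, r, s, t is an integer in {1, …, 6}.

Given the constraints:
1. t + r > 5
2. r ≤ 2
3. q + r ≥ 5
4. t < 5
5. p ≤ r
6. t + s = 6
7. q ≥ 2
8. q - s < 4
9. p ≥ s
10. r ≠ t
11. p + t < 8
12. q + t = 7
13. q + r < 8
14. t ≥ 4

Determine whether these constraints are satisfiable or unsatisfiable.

The assignment p = 2, q = 3, r = 2, s = 2, t = 4 works:
  constraint 1 holds since t + r = 6.
  constraint 3 holds since q + r = 5.
The rest check out directly.

Satisfiable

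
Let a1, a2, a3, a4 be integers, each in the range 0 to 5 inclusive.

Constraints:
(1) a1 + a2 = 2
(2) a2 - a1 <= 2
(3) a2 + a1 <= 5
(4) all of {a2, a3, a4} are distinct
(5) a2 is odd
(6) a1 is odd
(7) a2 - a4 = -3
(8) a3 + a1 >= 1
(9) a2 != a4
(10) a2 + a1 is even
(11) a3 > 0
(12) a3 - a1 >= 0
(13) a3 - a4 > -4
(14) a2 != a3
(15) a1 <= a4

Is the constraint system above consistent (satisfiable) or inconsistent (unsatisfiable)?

Satisfiable

Setting (a1, a2, a3, a4) = (1, 1, 3, 4) satisfies everything: constraint 1: a1 + a2 = 2; constraint 2: a2 - a1 = 0; constraint 3: a2 + a1 = 2, and the others follow.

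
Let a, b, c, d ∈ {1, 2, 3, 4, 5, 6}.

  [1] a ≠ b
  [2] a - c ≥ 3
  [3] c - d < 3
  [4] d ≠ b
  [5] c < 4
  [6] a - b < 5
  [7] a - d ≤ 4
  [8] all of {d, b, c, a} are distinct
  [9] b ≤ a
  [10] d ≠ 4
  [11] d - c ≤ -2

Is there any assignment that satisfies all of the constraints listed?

Unsatisfiable

Constraints 2, 7, and 11 give a − c ≥ 3, c − d ≥ 2, d − a ≥ -4.
Adding all 3 inequalities: the left sides telescope to 0, and the right sides sum to 3 + 2 + (-4) = 1. So 0 ≥ 1, which is false.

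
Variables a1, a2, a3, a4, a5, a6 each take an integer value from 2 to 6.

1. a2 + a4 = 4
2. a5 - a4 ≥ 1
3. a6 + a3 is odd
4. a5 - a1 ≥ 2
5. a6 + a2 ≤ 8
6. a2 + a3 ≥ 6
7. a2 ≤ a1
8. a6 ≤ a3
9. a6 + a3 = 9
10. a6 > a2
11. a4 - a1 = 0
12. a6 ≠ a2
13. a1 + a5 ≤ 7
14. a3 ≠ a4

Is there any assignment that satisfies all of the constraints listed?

Setting (a1, a2, a3, a4, a5, a6) = (2, 2, 5, 2, 5, 4) satisfies everything: constraint 1: a2 + a4 = 4; constraint 2: a5 - a4 = 3, and the others follow.

Satisfiable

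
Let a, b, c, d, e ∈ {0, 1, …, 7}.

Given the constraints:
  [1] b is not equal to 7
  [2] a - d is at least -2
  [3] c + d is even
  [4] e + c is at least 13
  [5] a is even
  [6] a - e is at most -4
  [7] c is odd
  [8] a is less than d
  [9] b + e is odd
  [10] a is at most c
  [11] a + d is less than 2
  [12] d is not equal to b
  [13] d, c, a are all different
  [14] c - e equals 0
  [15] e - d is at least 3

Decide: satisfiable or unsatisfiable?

Satisfiable

Setting (a, b, c, d, e) = (0, 0, 7, 1, 7) satisfies everything: constraint 2: a - d = -1; constraint 4: e + c = 14, and the others follow.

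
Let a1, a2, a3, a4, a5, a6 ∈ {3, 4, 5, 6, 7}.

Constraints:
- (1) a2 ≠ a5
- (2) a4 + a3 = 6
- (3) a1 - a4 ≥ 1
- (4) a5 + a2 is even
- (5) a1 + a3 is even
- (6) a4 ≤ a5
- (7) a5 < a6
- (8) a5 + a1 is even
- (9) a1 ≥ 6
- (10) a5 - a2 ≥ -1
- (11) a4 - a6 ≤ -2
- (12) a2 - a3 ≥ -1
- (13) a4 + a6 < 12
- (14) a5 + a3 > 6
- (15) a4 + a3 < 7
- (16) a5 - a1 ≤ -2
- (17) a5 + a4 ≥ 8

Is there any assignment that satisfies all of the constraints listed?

Take a1 = 7, a2 = 3, a3 = 3, a4 = 3, a5 = 5, a6 = 6. Then constraint 2: a4 + a3 = 6; constraint 3: a1 - a4 = 4, and every other listed constraint is also met.

Satisfiable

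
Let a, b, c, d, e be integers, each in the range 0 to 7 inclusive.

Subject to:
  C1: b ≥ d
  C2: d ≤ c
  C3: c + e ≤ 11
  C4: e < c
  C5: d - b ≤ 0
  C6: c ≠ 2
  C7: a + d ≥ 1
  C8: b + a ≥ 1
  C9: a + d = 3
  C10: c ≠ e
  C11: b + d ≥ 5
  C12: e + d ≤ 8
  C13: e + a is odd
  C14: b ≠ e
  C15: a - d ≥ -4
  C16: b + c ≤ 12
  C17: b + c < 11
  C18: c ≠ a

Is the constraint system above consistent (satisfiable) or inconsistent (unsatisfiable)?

Satisfiable

Setting (a, b, c, d, e) = (0, 3, 6, 3, 5) satisfies everything: constraint 3: c + e = 11; constraint 5: d - b = 0; constraint 7: a + d = 3, and the others follow.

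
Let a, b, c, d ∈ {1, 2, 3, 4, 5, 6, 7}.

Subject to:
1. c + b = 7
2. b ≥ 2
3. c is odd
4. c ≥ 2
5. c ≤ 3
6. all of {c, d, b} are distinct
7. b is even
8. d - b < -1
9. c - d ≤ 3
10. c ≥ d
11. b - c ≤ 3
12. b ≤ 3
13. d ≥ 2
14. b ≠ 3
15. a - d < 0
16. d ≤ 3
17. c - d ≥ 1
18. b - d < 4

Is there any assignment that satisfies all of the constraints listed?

Constraints 2, 4, 5, 12, 13, and 16 confine each of c, d, b to the 2 values {2, 3}.
Constraint 6 requires all 3 of them to be distinct, but only 2 values are available — impossible by the pigeonhole principle.

Unsatisfiable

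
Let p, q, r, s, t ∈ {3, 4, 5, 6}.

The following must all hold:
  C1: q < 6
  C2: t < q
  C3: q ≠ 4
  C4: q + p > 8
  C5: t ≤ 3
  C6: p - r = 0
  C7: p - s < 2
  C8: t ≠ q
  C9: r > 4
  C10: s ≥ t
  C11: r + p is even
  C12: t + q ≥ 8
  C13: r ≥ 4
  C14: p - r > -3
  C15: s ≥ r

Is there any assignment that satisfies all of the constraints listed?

Satisfiable

Setting (p, q, r, s, t) = (5, 5, 5, 5, 3) satisfies everything: constraint 4: q + p = 10; constraint 6: p - r = 0, and the others follow.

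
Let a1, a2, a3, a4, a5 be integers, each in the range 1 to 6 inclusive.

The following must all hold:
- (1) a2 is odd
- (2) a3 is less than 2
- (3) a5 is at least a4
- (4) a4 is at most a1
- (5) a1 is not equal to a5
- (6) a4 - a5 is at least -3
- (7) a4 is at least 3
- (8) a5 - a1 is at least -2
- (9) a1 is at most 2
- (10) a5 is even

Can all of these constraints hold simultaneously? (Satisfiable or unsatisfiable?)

Unsatisfiable

From constraint 7: a4 ≥ 3. From constraints 4 and 9: a4 ≤ a1 and a1 ≤ 2, so a4 ≤ 2. But 2 < 3, so no value of a4 works.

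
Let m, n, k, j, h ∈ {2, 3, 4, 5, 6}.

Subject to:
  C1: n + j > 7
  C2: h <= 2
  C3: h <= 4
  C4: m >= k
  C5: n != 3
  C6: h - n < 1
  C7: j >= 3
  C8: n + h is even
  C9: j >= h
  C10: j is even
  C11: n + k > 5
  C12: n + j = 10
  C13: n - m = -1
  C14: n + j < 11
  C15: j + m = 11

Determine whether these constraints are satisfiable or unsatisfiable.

Satisfiable

Setting (m, n, k, j, h) = (5, 4, 3, 6, 2) satisfies everything: constraint 1: n + j = 10; constraint 6: h - n = -2; constraint 11: n + k = 7, and the others follow.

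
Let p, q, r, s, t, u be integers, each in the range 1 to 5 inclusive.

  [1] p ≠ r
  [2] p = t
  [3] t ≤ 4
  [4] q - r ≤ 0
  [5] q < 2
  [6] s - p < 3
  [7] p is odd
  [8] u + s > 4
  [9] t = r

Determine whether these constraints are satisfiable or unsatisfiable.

From constraints 2 and 9, p = t = r, so p = r. But constraint 1 says p ≠ r. Contradiction.

Unsatisfiable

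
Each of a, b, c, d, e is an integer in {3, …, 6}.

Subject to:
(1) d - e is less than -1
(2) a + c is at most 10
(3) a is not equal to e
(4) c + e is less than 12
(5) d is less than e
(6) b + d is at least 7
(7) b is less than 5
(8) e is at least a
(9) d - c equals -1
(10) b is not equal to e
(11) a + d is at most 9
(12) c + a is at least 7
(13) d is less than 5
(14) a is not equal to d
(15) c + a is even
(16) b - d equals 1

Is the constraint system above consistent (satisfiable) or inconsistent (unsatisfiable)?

Satisfiable

Try a = 4, b = 4, c = 4, d = 3, e = 5.
Check constraint 1: d - e = -2; constraint 2: a + c = 8. The remaining constraints are straightforward to verify.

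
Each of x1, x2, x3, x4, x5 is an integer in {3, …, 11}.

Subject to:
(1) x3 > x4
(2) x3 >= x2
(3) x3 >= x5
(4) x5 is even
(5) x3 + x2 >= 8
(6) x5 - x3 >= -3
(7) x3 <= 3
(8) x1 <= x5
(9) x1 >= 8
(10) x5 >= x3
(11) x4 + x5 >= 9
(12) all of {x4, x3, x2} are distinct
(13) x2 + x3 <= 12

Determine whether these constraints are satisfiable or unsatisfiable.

Unsatisfiable

From constraints 8 and 9: x5 ≥ x1 and x1 ≥ 8, so x5 ≥ 8. From constraints 3 and 7: x5 ≤ x3 and x3 ≤ 3, so x5 ≤ 3. But 3 < 8, so no value of x5 works.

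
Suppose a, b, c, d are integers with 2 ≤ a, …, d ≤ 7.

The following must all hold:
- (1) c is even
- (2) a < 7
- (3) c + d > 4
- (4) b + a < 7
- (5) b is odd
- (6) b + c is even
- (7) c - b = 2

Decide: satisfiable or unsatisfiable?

Unsatisfiable

Constraint 5 makes b odd and constraint 1 makes c even, so b + c must be odd. Constraint 6 says b + c is even — contradiction.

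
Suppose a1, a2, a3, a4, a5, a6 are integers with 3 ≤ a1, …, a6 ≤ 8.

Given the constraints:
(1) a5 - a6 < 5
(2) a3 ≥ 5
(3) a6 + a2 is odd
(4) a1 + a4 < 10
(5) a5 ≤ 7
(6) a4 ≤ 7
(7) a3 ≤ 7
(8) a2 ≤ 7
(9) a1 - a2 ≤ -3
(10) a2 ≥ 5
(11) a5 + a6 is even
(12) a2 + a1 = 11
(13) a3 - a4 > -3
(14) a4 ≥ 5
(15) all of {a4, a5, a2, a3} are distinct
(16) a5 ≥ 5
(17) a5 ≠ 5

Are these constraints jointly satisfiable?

Unsatisfiable

Constraints 2, 5, 6, 7, 8, 10, 14, and 16 confine each of a4, a5, a2, a3 to the 3 values {5, …, 7}.
Constraint 15 requires all 4 of them to be distinct, but only 3 values are available — impossible by the pigeonhole principle.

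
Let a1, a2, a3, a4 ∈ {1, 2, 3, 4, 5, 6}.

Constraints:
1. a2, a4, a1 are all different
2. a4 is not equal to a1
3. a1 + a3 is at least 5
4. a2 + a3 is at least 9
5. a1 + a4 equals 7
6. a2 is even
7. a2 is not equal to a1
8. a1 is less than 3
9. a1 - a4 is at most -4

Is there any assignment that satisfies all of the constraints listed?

Take a1 = 1, a2 = 4, a3 = 6, a4 = 6. Then constraint 3: a1 + a3 = 7; constraint 4: a2 + a3 = 10, and every other listed constraint is also met.

Satisfiable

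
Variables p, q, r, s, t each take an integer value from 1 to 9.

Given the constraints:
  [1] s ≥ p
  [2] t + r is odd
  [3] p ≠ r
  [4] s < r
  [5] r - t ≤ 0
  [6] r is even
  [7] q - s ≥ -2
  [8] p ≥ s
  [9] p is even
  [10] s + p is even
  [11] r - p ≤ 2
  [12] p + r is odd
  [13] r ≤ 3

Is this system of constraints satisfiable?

Constraint 9 makes p even and constraint 6 makes r even, so p + r must be even. Constraint 12 says p + r is odd — contradiction.

Unsatisfiable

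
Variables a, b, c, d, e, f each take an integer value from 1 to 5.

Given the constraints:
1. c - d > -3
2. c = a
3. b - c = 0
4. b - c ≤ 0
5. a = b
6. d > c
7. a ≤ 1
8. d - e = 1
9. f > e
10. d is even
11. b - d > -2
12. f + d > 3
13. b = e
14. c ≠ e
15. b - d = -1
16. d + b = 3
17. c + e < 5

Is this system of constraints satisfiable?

Unsatisfiable

From constraints 2, 5, and 13, c = a = b = e, so c = e. But constraint 14 says c ≠ e. Contradiction.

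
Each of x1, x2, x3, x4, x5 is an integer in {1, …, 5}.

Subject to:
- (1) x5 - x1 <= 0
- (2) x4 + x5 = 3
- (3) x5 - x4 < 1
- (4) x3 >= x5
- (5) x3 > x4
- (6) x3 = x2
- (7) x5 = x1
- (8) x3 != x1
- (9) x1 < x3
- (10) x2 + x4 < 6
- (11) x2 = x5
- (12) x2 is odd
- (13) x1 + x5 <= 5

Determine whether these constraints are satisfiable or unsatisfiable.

From constraints 6, 7, and 11, x3 = x2 = x5 = x1, so x3 = x1. But constraint 8 says x3 ≠ x1. Contradiction.

Unsatisfiable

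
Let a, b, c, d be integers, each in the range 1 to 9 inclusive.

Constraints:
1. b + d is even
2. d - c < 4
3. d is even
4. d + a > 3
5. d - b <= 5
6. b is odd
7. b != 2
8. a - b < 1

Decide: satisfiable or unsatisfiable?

Constraint 6 makes b odd and constraint 3 makes d even, so b + d must be odd. Constraint 1 says b + d is even — contradiction.

Unsatisfiable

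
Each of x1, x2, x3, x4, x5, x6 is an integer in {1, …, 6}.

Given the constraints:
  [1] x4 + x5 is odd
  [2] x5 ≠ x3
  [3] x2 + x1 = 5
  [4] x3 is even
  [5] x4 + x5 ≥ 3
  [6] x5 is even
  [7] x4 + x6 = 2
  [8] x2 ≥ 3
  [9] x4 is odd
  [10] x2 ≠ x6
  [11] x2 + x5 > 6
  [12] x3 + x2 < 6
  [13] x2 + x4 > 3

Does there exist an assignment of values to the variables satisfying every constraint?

Satisfiable

Setting (x1, x2, x3, x4, x5, x6) = (2, 3, 2, 1, 4, 1) satisfies everything: constraint 3: x2 + x1 = 5; constraint 5: x4 + x5 = 5; constraint 7: x4 + x6 = 2, and the others follow.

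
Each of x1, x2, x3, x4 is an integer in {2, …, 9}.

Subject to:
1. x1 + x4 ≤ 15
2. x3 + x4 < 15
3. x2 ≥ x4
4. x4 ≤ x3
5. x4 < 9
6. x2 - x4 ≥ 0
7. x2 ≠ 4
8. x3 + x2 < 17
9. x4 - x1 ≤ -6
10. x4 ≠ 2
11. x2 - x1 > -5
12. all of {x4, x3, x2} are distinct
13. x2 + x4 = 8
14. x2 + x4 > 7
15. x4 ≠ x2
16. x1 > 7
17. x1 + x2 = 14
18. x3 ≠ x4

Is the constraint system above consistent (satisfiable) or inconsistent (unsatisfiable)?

Satisfiable

Take x1 = 9, x2 = 5, x3 = 9, x4 = 3. Then constraint 1: x1 + x4 = 12; constraint 2: x3 + x4 = 12, and every other listed constraint is also met.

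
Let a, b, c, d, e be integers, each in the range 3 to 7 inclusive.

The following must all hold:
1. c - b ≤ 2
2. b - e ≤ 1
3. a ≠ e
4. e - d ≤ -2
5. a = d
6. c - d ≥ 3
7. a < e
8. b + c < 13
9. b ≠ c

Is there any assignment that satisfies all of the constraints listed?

Constraints 1, 2, 4, and 6 give e − b ≥ -1, b − c ≥ -2, c − d ≥ 3, d − e ≥ 2.
Adding all 4 inequalities: the left sides telescope to 0, and the right sides sum to (-1) + (-2) + 3 + 2 = 2. So 0 ≥ 2, which is false.

Unsatisfiable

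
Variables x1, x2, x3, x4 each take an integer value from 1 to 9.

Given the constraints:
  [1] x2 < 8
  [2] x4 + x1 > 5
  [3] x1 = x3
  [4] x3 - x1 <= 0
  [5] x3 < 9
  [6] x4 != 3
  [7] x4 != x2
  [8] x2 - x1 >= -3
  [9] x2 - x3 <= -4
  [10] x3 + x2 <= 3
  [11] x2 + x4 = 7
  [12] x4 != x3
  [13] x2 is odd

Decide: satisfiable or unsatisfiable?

Constraints 4, 8, and 9 give x3 − x2 ≥ 4, x2 − x1 ≥ -3, x1 − x3 ≥ 0.
Adding all 3 inequalities: the left sides telescope to 0, and the right sides sum to 4 + (-3) + 0 = 1. So 0 ≥ 1, which is false.

Unsatisfiable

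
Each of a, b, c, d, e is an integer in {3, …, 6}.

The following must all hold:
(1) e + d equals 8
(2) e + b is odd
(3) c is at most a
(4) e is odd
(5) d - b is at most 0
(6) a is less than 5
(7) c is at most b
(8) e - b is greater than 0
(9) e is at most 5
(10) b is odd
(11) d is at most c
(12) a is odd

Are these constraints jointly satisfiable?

Unsatisfiable

Constraint 4 makes e odd and constraint 10 makes b odd, so e + b must be even. Constraint 2 says e + b is odd — contradiction.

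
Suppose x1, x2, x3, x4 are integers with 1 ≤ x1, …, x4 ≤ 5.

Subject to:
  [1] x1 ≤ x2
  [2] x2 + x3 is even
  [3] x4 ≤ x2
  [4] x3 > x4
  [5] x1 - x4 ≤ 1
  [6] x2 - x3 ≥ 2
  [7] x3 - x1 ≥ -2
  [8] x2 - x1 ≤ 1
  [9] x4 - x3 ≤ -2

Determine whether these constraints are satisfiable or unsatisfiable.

Constraints 5, 6, 8, and 9 give x2 − x3 ≥ 2, x3 − x4 ≥ 2, x4 − x1 ≥ -1, x1 − x2 ≥ -1.
Adding all 4 inequalities: the left sides telescope to 0, and the right sides sum to 2 + 2 + (-1) + (-1) = 2. So 0 ≥ 2, which is false.

Unsatisfiable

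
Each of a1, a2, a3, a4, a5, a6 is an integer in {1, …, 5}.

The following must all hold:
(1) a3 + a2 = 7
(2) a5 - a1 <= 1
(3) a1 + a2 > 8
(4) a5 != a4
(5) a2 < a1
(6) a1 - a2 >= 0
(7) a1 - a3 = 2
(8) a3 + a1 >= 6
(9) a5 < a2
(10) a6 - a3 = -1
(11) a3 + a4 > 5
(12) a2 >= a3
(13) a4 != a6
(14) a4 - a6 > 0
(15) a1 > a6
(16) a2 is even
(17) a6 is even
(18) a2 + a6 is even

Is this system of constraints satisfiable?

Satisfiable

One satisfying assignment is a1 = 5, a2 = 4, a3 = 3, a4 = 5, a5 = 3, a6 = 2.
For the less obvious constraints — constraint 1: a3 + a2 = 7; constraint 2: a5 - a1 = -2 — and the others hold by inspection.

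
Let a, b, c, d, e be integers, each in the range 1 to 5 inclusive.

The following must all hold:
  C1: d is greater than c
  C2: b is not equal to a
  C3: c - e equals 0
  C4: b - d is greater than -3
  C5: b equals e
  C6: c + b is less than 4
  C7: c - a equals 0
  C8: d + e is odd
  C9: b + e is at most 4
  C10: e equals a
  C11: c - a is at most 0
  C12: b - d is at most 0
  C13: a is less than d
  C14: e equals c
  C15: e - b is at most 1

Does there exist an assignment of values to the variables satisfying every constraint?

Unsatisfiable

From constraints 5 and 10, b = e = a, so b = a. But constraint 2 says b ≠ a. Contradiction.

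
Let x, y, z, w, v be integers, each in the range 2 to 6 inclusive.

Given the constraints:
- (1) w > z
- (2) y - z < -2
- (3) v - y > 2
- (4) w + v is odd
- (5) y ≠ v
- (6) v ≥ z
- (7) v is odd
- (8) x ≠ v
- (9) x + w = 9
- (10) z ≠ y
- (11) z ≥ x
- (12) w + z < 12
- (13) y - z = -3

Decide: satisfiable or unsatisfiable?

Satisfiable

The assignment x = 3, y = 2, z = 5, w = 6, v = 5 works:
  constraint 2 holds since y - z = -3.
  constraint 3 holds since v - y = 3.
The rest check out directly.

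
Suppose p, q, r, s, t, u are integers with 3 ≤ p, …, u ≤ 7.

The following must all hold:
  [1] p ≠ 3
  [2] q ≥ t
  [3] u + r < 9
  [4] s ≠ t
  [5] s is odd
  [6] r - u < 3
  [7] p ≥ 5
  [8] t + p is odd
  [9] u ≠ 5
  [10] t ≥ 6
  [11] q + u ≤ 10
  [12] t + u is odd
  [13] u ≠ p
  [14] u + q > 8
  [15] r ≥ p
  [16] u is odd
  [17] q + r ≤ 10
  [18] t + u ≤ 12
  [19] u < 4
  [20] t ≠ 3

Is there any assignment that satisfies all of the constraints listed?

Unsatisfiable

From constraints 2 and 10: q ≥ t ≥ 6. From constraints 7 and 15: r ≥ p ≥ 5. Hence q + r ≥ 11. But constraint 17 requires q + r ≤ 10, and 10 < 11. Contradiction.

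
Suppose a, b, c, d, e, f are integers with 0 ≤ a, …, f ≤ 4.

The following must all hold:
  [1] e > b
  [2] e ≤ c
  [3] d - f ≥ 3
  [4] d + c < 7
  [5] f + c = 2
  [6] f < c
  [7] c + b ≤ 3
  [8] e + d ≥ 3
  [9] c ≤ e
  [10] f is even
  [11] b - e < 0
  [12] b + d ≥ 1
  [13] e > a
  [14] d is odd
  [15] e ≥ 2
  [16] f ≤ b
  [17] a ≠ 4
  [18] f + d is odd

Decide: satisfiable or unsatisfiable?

Satisfiable

The assignment a = 0, b = 0, c = 2, d = 3, e = 2, f = 0 works:
  constraint 3 holds since d - f = 3.
  constraint 4 holds since d + c = 5.
  constraint 5 holds since f + c = 2.
The rest check out directly.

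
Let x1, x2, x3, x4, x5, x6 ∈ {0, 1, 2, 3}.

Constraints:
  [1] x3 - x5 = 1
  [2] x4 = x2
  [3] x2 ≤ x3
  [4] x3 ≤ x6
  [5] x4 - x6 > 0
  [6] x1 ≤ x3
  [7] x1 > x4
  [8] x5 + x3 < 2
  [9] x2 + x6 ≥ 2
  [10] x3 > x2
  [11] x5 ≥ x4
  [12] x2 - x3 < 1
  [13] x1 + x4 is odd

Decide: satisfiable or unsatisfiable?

Constraints 4, 5, 6, and 7 give x1 ≤ x3, x3 ≤ x6, x6 < x4, x4 < x1. Chaining: x1 ≤ x3 ≤ x6 < x4 < x1, which forces x1 < x1 — impossible.

Unsatisfiable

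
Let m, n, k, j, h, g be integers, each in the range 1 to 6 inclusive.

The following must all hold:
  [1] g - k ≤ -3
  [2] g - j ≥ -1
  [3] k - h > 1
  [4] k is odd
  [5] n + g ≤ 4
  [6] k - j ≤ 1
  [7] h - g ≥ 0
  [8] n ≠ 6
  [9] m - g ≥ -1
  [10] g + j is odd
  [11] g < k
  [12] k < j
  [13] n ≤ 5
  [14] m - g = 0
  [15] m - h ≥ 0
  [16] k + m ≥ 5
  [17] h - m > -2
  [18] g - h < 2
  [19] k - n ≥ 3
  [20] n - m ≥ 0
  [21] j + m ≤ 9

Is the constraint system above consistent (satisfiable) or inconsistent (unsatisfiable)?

Constraints 2, 6, 7, 15, 19, and 20 give j − k ≥ -1, k − n ≥ 3, n − m ≥ 0, m − h ≥ 0, h − g ≥ 0, g − j ≥ -1.
Adding all 6 inequalities: the left sides telescope to 0, and the right sides sum to (-1) + 3 + 0 + 0 + 0 + (-1) = 1. So 0 ≥ 1, which is false.

Unsatisfiable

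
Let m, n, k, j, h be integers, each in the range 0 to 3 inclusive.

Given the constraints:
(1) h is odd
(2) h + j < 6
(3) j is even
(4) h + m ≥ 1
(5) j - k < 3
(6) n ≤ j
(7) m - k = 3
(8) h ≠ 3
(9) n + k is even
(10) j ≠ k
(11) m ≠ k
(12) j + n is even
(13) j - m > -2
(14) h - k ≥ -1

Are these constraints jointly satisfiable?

Satisfiable

One satisfying assignment is m = 3, n = 2, k = 0, j = 2, h = 1.
For the less obvious constraints — constraint 2: h + j = 3; constraint 4: h + m = 4; constraint 5: j - k = 2 — and the others hold by inspection.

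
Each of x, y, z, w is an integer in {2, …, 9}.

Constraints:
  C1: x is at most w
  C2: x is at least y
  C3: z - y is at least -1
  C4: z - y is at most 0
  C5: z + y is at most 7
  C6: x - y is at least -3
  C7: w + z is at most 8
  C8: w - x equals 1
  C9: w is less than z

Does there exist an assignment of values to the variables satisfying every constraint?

Unsatisfiable

Constraints 1, 2, 4, and 9 give y ≤ x, x ≤ w, w < z, z ≤ y. Chaining: y ≤ x ≤ w < z ≤ y, which forces y < y — impossible.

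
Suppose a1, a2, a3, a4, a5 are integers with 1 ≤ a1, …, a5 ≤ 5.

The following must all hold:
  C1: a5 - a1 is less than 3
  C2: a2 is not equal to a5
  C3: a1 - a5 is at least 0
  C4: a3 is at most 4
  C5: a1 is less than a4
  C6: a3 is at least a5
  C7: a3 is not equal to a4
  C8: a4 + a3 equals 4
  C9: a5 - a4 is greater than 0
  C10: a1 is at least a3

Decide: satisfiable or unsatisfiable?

Constraints 5, 6, 9, and 10 give a3 ≤ a1, a1 < a4, a4 < a5, a5 ≤ a3. Chaining: a3 ≤ a1 < a4 < a5 ≤ a3, which forces a3 < a3 — impossible.

Unsatisfiable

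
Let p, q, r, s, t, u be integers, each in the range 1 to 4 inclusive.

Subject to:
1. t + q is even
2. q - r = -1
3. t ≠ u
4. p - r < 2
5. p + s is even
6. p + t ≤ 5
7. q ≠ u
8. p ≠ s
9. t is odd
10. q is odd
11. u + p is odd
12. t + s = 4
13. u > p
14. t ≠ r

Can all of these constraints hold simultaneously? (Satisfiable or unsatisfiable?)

Satisfiable

One satisfying assignment is p = 1, q = 1, r = 2, s = 3, t = 1, u = 2.
For the less obvious constraints — constraint 2: q - r = -1; constraint 4: p - r = -1; constraint 6: p + t = 2 — and the others hold by inspection.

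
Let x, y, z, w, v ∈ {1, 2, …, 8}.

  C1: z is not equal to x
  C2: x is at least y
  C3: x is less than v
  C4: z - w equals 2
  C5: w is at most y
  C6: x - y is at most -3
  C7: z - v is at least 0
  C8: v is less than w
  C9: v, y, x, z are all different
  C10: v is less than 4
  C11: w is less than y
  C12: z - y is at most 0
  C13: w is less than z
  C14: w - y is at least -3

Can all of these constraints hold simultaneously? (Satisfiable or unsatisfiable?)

Unsatisfiable

Constraints 2, 3, 8, 12, and 13 give w < z, z ≤ y, y ≤ x, x < v, v < w. Chaining: w < z ≤ y ≤ x < v < w, which forces w < w — impossible.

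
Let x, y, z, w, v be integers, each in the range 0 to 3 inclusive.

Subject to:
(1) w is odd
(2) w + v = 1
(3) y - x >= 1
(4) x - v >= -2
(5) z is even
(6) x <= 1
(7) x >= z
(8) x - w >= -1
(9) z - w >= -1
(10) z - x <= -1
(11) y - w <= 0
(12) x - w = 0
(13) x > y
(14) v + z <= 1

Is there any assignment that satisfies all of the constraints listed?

Unsatisfiable

Constraints 3, 9, 10, and 11 give y − x ≥ 1, x − z ≥ 1, z − w ≥ -1, w − y ≥ 0.
Adding all 4 inequalities: the left sides telescope to 0, and the right sides sum to 1 + 1 + (-1) + 0 = 1. So 0 ≥ 1, which is false.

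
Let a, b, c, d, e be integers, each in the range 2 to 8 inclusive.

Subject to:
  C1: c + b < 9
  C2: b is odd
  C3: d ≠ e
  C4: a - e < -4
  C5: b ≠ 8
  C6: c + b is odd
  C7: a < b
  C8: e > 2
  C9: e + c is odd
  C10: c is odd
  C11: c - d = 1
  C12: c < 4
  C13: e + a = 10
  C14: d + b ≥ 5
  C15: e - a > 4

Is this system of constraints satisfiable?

Unsatisfiable

Constraint 10 makes c odd and constraint 2 makes b odd, so c + b must be even. Constraint 6 says c + b is odd — contradiction.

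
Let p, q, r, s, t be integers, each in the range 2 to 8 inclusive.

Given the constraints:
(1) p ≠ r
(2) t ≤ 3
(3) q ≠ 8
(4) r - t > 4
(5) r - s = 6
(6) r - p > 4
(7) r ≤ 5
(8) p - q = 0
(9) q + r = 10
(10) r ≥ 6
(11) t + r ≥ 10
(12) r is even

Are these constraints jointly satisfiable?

Unsatisfiable

From constraint 2: t ≤ 3. From constraint 7: r ≤ 5. Hence t + r ≤ 8. But constraint 11 requires t + r ≥ 10, and 10 > 8. Contradiction.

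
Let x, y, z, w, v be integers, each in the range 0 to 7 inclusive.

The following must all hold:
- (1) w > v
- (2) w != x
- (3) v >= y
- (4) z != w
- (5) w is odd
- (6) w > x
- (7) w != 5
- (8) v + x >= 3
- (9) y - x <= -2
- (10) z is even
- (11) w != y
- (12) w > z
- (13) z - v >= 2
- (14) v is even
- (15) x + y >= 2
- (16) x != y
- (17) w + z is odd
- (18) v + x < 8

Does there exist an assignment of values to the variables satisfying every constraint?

Take x = 4, y = 1, z = 4, w = 7, v = 2. Then constraint 8: v + x = 6; constraint 9: y - x = -3; constraint 13: z - v = 2, and every other listed constraint is also met.

Satisfiable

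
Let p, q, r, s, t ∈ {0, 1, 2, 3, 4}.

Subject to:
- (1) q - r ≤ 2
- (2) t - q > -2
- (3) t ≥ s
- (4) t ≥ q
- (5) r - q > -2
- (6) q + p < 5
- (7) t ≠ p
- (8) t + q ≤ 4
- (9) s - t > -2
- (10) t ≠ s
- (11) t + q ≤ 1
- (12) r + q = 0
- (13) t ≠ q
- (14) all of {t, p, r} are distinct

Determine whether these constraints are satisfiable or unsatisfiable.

Satisfiable

One satisfying assignment is p = 4, q = 0, r = 0, s = 0, t = 1.
For the less obvious constraints — constraint 1: q - r = 0; constraint 2: t - q = 1 — and the others hold by inspection.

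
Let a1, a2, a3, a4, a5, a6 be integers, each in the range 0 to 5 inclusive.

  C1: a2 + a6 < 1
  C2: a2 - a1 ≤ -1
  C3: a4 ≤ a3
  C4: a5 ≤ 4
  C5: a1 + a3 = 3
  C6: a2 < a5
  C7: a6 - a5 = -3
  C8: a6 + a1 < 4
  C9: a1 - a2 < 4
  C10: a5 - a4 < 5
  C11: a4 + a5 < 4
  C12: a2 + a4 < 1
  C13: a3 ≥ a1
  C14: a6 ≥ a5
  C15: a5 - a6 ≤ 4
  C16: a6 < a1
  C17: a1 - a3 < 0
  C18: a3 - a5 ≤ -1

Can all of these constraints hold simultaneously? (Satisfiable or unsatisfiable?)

Unsatisfiable

Constraints 14, 16, 17, and 18 give a5 ≤ a6, a6 < a1, a1 < a3, a3 < a5. Chaining: a5 ≤ a6 < a1 < a3 < a5, which forces a5 < a5 — impossible.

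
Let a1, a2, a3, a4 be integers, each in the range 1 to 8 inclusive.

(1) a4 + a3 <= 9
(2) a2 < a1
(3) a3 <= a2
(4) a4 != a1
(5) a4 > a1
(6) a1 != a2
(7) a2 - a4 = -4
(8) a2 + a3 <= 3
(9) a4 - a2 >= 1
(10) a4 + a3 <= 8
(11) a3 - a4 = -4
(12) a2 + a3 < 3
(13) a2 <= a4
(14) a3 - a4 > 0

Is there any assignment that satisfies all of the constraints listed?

Constraints 2, 3, 5, and 14 give a4 < a3, a3 ≤ a2, a2 < a1, a1 < a4. Chaining: a4 < a3 ≤ a2 < a1 < a4, which forces a4 < a4 — impossible.

Unsatisfiable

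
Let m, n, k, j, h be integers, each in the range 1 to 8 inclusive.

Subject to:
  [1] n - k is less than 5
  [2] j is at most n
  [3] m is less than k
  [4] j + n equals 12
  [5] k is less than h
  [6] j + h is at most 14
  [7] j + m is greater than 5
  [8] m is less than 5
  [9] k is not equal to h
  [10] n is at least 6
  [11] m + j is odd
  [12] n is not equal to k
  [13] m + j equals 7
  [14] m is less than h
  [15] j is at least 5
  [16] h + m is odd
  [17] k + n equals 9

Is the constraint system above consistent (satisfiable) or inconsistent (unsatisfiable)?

Satisfiable

One satisfying assignment is m = 1, n = 6, k = 3, j = 6, h = 8.
For the less obvious constraints — constraint 1: n - k = 3; constraint 4: j + n = 12; constraint 6: j + h = 14 — and the others hold by inspection.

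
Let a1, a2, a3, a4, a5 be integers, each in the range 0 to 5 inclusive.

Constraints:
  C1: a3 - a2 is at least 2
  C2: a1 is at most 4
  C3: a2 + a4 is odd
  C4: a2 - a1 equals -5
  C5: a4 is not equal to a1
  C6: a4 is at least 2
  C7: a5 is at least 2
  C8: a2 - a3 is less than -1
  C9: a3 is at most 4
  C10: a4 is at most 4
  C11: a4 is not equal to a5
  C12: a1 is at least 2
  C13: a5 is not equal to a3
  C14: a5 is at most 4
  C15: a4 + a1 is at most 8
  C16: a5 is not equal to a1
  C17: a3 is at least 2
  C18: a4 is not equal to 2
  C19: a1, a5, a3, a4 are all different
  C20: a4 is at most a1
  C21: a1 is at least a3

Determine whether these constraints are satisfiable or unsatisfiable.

Unsatisfiable

Constraints 2, 6, 7, 9, 10, 12, 14, and 17 confine each of a1, a5, a3, a4 to the 3 values {2, …, 4}.
Constraint 19 requires all 4 of them to be distinct, but only 3 values are available — impossible by the pigeonhole principle.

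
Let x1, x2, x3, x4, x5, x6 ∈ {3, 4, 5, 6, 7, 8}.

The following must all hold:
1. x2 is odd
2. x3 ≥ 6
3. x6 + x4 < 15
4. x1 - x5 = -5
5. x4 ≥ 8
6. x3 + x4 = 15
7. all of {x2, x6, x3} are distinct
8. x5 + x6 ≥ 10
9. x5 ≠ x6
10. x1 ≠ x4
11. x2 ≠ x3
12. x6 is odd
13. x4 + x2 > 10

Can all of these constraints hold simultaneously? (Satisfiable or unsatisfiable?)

One satisfying assignment is x1 = 3, x2 = 3, x3 = 7, x4 = 8, x5 = 8, x6 = 5.
For the less obvious constraints — constraint 3: x6 + x4 = 13; constraint 4: x1 - x5 = -5 — and the others hold by inspection.

Satisfiable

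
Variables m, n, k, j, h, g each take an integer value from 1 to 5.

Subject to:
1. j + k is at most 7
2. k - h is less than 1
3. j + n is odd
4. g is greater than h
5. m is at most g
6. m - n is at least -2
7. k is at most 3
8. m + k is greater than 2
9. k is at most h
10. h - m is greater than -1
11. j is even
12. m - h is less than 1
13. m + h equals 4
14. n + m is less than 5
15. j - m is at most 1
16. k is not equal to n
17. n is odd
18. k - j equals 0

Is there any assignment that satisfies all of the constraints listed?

Satisfiable

One satisfying assignment is m = 2, n = 1, k = 2, j = 2, h = 2, g = 3.
For the less obvious constraints — constraint 1: j + k = 4; constraint 2: k - h = 0; constraint 6: m - n = 1 — and the others hold by inspection.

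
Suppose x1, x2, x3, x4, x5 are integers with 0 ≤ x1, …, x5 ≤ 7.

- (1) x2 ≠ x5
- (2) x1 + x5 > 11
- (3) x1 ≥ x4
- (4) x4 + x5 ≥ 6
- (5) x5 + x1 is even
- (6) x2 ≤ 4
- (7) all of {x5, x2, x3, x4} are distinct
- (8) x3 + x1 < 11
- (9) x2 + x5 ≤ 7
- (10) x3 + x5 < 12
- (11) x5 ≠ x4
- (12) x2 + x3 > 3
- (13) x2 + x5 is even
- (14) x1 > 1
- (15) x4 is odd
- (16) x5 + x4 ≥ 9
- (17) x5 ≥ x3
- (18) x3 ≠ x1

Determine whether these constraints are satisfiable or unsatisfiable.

Satisfiable

Setting (x1, x2, x3, x4, x5) = (6, 0, 4, 3, 6) satisfies everything: constraint 2: x1 + x5 = 12; constraint 4: x4 + x5 = 9, and the others follow.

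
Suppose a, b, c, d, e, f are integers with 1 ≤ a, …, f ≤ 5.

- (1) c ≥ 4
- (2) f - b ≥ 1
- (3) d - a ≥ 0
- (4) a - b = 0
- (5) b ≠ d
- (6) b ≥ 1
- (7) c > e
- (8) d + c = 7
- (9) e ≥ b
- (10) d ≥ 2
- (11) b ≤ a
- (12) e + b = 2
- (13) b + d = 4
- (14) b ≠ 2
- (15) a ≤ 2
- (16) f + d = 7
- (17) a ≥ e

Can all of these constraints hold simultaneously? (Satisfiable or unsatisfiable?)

One satisfying assignment is a = 1, b = 1, c = 4, d = 3, e = 1, f = 4.
For the less obvious constraints — constraint 2: f - b = 3; constraint 3: d - a = 2; constraint 4: a - b = 0 — and the others hold by inspection.

Satisfiable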